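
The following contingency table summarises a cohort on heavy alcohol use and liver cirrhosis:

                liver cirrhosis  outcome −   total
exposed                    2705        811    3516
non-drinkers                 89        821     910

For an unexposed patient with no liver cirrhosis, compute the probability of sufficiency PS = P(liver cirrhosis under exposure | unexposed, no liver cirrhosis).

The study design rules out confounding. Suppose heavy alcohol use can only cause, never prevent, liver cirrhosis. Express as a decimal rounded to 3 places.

p₁ = P(outcome | exposed) = 2705/3516 = 0.76934
p₀ = P(outcome | unexposed) = 89/910 = 0.097802
Under exogeneity and monotonicity, PS = (p₁ − p₀) / (1 − p₀).
PS = (0.76934 − 0.097802) / (1 − 0.097802) = 0.67154 / 0.9022 ≈ 0.7443

PS ≈ 0.744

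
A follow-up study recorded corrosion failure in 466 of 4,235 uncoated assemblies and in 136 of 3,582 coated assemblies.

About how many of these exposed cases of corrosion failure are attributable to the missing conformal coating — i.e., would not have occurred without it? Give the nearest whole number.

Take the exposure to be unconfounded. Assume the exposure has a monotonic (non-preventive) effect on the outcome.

about 305 cases

p₁ = P(outcome | exposed) = 466/4235 = 0.11004
p₀ = P(outcome | unexposed) = 136/3582 = 0.037968
PN = (p₁ − p₀)/p₁ = (0.11004 − 0.037968) / 0.11004 ≈ 0.65495.
Attributable cases ≈ PN × (exposed cases) = 0.65495 × 466 ≈ 305.21.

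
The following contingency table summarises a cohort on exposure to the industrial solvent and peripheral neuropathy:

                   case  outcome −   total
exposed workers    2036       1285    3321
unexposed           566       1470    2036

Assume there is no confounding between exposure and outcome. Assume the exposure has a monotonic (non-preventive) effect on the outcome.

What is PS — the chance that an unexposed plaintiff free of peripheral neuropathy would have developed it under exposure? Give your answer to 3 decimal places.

PS ≈ 0.464

p₁ = P(outcome | exposed) = 2036/3321 = 0.61307
p₀ = P(outcome | unexposed) = 566/2036 = 0.278
Under exogeneity and monotonicity, PS = (p₁ − p₀)/(1 − p₀).
PS = (0.61307 − 0.278) / 0.722 ≈ 0.4641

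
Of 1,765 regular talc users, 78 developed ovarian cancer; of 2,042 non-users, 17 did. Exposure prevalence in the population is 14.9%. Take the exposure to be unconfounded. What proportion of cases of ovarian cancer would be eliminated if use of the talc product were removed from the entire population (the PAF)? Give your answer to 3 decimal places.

PAF ≈ 0.391

p₁ = P(outcome | exposed) = 78/1765 = 0.044193
p₀ = P(outcome | unexposed) = 17/2042 = 0.0083252
Overall risk P(Y=1) = π·p₁ + (1−π)·p₀ = 0.149×0.044193 + 0.851×0.0083252 = 0.013669.
Under exogeneity, PAF = [P(Y=1) − p₀] / P(Y=1).
PAF = (0.013669 − 0.0083252) / 0.013669 ≈ 0.3910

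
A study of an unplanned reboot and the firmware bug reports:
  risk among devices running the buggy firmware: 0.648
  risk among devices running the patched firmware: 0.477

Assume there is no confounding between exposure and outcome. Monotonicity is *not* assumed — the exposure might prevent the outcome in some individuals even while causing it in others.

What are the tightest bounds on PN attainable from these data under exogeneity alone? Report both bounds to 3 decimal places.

Let p₁ = 0.648, p₀ = 0.477.
Under exogeneity alone the bounds on PN are max{0,(p₁−p₀)/p₁} ≤ PN ≤ min{1,(1−p₀)/p₁}.
  lower = (p₁ − p₀)/p₁ = 0.171 / 0.648 ≈ 0.2639
  upper = min{1, (1 − p₀)/p₁} = 0.523 / 0.648 ≈ 0.8071

0.264 ≤ PN ≤ 0.807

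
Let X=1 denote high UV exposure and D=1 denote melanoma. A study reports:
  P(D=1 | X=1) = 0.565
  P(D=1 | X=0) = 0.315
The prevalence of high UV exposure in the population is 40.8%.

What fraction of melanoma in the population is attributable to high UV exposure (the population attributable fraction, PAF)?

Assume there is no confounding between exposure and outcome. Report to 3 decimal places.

PAF ≈ 0.245

Let p₁ = 0.565, p₀ = 0.315.
Overall risk P(Y=1) = π·p₁ + (1−π)·p₀ = 0.408×0.565 + 0.592×0.315 = 0.417.
Under exogeneity, PAF = [P(Y=1) − p₀] / P(Y=1).
PAF = (0.417 − 0.315) / 0.417 ≈ 0.2446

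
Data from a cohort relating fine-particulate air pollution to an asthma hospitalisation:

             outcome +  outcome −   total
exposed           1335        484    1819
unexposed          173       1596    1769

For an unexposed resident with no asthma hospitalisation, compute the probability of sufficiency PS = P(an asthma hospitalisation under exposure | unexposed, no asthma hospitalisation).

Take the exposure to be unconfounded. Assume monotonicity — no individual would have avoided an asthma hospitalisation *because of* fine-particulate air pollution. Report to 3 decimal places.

PS ≈ 0.705

p₁ = P(outcome | exposed) = 1335/1819 = 0.73392
p₀ = P(outcome | unexposed) = 173/1769 = 0.097795
Under exogeneity and monotonicity, PS = (p₁ − p₀)/(1 − p₀).
PS = (0.73392 − 0.097795) / 0.9022 ≈ 0.7051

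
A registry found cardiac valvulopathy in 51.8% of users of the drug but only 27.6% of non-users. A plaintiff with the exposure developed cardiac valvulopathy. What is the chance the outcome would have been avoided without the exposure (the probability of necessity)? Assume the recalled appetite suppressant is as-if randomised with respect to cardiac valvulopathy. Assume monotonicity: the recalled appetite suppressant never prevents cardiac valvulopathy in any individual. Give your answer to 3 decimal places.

PN ≈ 0.467

p₁ = 0.518, p₀ = 0.276.
Under exogeneity and monotonicity, PN = (p₁ − p₀) / p₁.
PN = (0.518 − 0.276) / 0.518 = 0.242 / 0.518 ≈ 0.4672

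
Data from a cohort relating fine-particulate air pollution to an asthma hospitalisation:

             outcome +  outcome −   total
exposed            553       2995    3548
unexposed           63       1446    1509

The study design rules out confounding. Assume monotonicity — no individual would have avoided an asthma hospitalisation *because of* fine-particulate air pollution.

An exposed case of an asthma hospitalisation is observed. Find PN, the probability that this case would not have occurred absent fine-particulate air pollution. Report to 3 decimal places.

p₁ = P(outcome | exposed) = 553/3548 = 0.15586
p₀ = P(outcome | unexposed) = 63/1509 = 0.04175
Under exogeneity and monotonicity, PN = (p₁ − p₀) / p₁.
PN = (0.15586 − 0.04175) / 0.15586 = 0.11411 / 0.15586 ≈ 0.7321

PN ≈ 0.732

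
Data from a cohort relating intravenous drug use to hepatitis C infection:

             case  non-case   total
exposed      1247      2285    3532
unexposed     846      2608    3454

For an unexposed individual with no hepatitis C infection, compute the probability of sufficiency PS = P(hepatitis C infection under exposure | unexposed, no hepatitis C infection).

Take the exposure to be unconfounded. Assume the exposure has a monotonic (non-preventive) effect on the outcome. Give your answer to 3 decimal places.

p₁ = P(outcome | exposed) = 1247/3532 = 0.35306
p₀ = P(outcome | unexposed) = 846/3454 = 0.24493
Under exogeneity and monotonicity, PS = (p₁ − p₀) / (1 − p₀).
PS = (0.35306 − 0.24493) / (1 − 0.24493) = 0.10812 / 0.75507 ≈ 0.1432

PS ≈ 0.143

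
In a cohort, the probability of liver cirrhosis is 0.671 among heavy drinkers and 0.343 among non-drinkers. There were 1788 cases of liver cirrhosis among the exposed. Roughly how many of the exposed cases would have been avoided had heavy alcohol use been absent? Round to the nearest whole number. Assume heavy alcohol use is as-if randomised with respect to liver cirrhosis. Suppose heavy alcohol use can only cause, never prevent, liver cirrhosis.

about 874 cases

Let p₁ = 0.671, p₀ = 0.343.
PN = (p₁ − p₀)/p₁ = (0.671 − 0.343) / 0.671 ≈ 0.48882.
Attributable cases ≈ PN × (exposed cases) = 0.48882 × 1788 ≈ 874.01.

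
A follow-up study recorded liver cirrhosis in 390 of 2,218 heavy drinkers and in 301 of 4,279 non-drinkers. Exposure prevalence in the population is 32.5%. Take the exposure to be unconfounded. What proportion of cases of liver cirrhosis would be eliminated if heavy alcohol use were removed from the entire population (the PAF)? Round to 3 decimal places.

PAF ≈ 0.328

p₁ = P(outcome | exposed) = 390/2218 = 0.17583
p₀ = P(outcome | unexposed) = 301/4279 = 0.070344
Overall risk P(Y=1) = π·p₁ + (1−π)·p₀ = 0.325×0.17583 + 0.675×0.070344 = 0.10463.
Under exogeneity, PAF = [P(Y=1) − p₀] / P(Y=1).
PAF = (0.10463 − 0.070344) / 0.10463 ≈ 0.3277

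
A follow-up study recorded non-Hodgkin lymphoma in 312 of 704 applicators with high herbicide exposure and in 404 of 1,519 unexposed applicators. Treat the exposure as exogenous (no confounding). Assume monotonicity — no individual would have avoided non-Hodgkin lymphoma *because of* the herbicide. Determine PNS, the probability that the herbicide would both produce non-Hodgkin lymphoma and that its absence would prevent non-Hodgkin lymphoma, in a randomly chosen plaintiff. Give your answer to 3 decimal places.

p₁ = P(outcome | exposed) = 312/704 = 0.44318
p₀ = P(outcome | unexposed) = 404/1519 = 0.26596
Under exogeneity and monotonicity, PNS = p₁ − p₀.
PNS = 0.44318 − 0.26596 = 0.17722

PNS ≈ 0.177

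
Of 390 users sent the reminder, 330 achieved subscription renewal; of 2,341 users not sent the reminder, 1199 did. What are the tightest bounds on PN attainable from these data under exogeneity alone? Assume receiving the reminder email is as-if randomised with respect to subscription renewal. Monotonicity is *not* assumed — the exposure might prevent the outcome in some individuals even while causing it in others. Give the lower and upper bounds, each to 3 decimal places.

p₁ = P(outcome | exposed) = 330/390 = 0.84615
p₀ = P(outcome | unexposed) = 1199/2341 = 0.51217
Under exogeneity alone the bounds on PN are max{0,(p₁−p₀)/p₁} ≤ PN ≤ min{1,(1−p₀)/p₁}.
  lower = (p₁ − p₀)/p₁ = 0.33398 / 0.84615 ≈ 0.3947
  upper = min{1, (1 − p₀)/p₁} = 0.48783 / 0.84615 ≈ 0.5765

0.395 ≤ PN ≤ 0.577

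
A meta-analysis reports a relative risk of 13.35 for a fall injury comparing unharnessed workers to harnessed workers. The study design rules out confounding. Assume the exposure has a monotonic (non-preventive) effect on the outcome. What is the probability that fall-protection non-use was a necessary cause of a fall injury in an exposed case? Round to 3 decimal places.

PN ≈ 0.925

Under exogeneity and monotonicity, PN = (RR − 1) / RR = 1 − 1/RR.
PN = (13.35 − 1) / 13.35 = 12.35 / 13.35 ≈ 0.9251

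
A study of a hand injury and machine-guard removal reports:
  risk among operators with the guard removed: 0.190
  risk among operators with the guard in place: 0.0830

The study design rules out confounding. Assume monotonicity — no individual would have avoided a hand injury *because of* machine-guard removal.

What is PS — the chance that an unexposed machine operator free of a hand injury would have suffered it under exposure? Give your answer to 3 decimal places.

PS ≈ 0.117

Let p₁ = 0.19, p₀ = 0.083.
Under exogeneity and monotonicity, PS = (p₁ − p₀) / (1 − p₀).
PS = (0.19 − 0.083) / (1 − 0.083) = 0.107 / 0.917 ≈ 0.1167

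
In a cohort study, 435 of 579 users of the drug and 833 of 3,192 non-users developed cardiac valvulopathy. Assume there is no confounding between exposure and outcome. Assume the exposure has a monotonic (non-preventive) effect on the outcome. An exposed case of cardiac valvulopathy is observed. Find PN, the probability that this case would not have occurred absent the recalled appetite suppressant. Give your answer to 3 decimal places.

p₁ = P(outcome | exposed) = 435/579 = 0.7513
p₀ = P(outcome | unexposed) = 833/3192 = 0.26096
Under exogeneity and monotonicity, PN = (p₁ − p₀) / p₁.
PN = (0.7513 − 0.26096) / 0.7513 = 0.49033 / 0.7513 ≈ 0.6526

PN ≈ 0.653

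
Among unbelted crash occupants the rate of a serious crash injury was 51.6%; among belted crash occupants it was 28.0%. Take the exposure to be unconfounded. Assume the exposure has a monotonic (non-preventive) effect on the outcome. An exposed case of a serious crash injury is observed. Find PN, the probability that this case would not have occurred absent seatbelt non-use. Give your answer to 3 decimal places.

p₁ = 0.516, p₀ = 0.28.
Under exogeneity and monotonicity, PN = (p₁ − p₀) / p₁.
PN = (0.516 − 0.28) / 0.516 = 0.236 / 0.516 ≈ 0.4574

PN ≈ 0.457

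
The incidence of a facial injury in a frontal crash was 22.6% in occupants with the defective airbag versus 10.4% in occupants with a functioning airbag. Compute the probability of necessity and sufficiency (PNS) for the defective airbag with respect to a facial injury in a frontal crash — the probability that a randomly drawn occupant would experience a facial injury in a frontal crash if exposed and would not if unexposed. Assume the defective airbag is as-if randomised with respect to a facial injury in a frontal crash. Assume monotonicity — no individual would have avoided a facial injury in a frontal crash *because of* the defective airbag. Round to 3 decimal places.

p₁ = 0.226, p₀ = 0.104.
Under exogeneity and monotonicity, PNS = p₁ − p₀.
PNS = 0.226 − 0.104 = 0.122

PNS ≈ 0.122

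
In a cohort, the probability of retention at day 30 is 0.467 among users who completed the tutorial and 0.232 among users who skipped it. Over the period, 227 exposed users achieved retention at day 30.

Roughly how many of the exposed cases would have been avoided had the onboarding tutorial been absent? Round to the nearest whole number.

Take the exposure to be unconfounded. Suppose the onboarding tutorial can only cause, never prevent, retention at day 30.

about 114 cases

Let p₁ = 0.467, p₀ = 0.232.
PN = (p₁ − p₀)/p₁ = (0.467 − 0.232) / 0.467 ≈ 0.50321.
Attributable cases ≈ PN × (exposed cases) = 0.50321 × 227 ≈ 114.23.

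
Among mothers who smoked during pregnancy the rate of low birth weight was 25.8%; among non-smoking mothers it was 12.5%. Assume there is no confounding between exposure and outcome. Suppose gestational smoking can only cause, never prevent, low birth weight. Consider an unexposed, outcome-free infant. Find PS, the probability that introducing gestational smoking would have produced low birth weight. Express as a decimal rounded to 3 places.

p₁ = 0.258, p₀ = 0.125.
Under exogeneity and monotonicity, PS = (p₁ − p₀) / (1 − p₀).
PS = (0.258 − 0.125) / (1 − 0.125) = 0.133 / 0.875 ≈ 0.1520

PS ≈ 0.152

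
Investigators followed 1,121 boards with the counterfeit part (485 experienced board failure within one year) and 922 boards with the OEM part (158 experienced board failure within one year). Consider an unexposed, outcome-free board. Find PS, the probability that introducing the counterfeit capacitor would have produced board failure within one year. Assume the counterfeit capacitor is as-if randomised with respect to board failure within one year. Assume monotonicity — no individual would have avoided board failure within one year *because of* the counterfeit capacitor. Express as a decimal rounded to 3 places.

PS ≈ 0.315

p₁ = P(outcome | exposed) = 485/1121 = 0.43265
p₀ = P(outcome | unexposed) = 158/922 = 0.17137
Under exogeneity and monotonicity, PS = (p₁ − p₀) / (1 − p₀).
PS = (0.43265 − 0.17137) / (1 − 0.17137) = 0.26128 / 0.82863 ≈ 0.3153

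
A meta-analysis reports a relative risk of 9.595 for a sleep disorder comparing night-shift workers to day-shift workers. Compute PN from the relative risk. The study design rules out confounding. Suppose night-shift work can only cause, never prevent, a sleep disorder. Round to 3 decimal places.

PN ≈ 0.896

Under exogeneity and monotonicity, PN = (RR − 1) / RR = 1 − 1/RR.
PN = (9.595 − 1) / 9.595 = 8.595 / 9.595 ≈ 0.8958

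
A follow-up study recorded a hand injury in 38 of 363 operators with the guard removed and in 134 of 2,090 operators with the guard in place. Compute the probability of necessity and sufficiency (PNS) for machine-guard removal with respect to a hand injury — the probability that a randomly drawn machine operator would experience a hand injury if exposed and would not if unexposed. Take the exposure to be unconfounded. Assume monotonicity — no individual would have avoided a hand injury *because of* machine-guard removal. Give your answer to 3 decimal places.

p₁ = P(outcome | exposed) = 38/363 = 0.10468
p₀ = P(outcome | unexposed) = 134/2090 = 0.064115
Under exogeneity and monotonicity, PNS = p₁ − p₀.
PNS = 0.10468 − 0.064115 = 0.040568

PNS ≈ 0.041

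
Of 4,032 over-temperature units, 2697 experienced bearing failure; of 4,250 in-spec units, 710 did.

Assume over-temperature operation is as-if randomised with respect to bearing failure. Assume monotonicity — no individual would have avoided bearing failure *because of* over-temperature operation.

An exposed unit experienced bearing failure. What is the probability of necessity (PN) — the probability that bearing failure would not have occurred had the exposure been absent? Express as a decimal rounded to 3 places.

p₁ = P(outcome | exposed) = 2697/4032 = 0.6689
p₀ = P(outcome | unexposed) = 710/4250 = 0.16706
Under exogeneity and monotonicity, PN = (p₁ − p₀) / p₁.
PN = (0.6689 − 0.16706) / 0.6689 = 0.50184 / 0.6689 ≈ 0.7502

PN ≈ 0.750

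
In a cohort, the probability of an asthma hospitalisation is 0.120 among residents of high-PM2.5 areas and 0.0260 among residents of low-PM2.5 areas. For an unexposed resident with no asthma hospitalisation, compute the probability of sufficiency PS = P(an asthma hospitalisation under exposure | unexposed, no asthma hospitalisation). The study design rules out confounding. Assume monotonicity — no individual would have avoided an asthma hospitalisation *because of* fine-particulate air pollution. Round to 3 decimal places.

Let p₁ = 0.12, p₀ = 0.026.
Under exogeneity and monotonicity, PS = (p₁ − p₀) / (1 − p₀).
PS = (0.12 − 0.026) / (1 − 0.026) = 0.094 / 0.974 ≈ 0.0965

PS ≈ 0.097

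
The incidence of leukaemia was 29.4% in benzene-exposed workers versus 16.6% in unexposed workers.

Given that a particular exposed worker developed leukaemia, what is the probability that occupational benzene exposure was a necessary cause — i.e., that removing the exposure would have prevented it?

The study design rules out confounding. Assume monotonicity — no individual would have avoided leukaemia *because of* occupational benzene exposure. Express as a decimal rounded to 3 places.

p₁ = 0.294, p₀ = 0.166.
Under exogeneity and monotonicity, PN = (p₁ − p₀) / p₁.
PN = (0.294 − 0.166) / 0.294 = 0.128 / 0.294 ≈ 0.4354

PN ≈ 0.435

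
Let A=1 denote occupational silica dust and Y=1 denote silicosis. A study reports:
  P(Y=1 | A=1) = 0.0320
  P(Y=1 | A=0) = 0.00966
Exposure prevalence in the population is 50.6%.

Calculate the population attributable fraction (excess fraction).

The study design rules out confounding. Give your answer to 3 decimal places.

PAF ≈ 0.539

Let p₁ = 0.032, p₀ = 0.00966.
Overall risk P(Y=1) = π·p₁ + (1−π)·p₀ = 0.506×0.032 + 0.494×0.00966 = 0.020964.
Under exogeneity, PAF = [P(Y=1) − p₀] / P(Y=1).
PAF = (0.020964 − 0.00966) / 0.020964 ≈ 0.5392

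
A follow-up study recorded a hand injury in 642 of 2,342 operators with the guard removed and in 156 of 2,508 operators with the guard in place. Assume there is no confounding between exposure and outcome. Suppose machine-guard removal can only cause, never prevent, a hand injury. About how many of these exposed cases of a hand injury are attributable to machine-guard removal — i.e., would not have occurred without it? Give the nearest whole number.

p₁ = P(outcome | exposed) = 642/2342 = 0.27412
p₀ = P(outcome | unexposed) = 156/2508 = 0.062201
PN = (p₁ − p₀)/p₁ = (0.27412 − 0.062201) / 0.27412 ≈ 0.77309.
Attributable cases ≈ PN × (exposed cases) = 0.77309 × 642 ≈ 496.33.

about 496 cases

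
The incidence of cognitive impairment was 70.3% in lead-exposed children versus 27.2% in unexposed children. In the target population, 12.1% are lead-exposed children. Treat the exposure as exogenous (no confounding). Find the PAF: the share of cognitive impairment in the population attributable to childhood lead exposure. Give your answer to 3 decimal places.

p₁ = 0.703, p₀ = 0.272.
Overall risk P(Y=1) = π·p₁ + (1−π)·p₀ = 0.121×0.703 + 0.879×0.272 = 0.32415.
Under exogeneity, PAF = [P(Y=1) − p₀] / P(Y=1).
PAF = (0.32415 − 0.272) / 0.32415 ≈ 0.1609

PAF ≈ 0.161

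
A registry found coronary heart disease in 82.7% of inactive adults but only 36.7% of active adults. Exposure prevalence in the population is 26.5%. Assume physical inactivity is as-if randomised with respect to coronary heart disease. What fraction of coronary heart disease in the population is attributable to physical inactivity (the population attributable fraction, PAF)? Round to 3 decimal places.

PAF ≈ 0.249

p₁ = 0.827, p₀ = 0.367.
Overall risk P(Y=1) = π·p₁ + (1−π)·p₀ = 0.265×0.827 + 0.735×0.367 = 0.4889.
Under exogeneity, PAF = [P(Y=1) − p₀] / P(Y=1).
PAF = (0.4889 − 0.367) / 0.4889 ≈ 0.2493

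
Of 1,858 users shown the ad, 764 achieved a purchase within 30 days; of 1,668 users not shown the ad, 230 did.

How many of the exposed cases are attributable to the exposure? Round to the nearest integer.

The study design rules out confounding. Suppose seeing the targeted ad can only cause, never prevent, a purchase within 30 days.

about 508 cases

p₁ = P(outcome | exposed) = 764/1858 = 0.41119
p₀ = P(outcome | unexposed) = 230/1668 = 0.13789
PN = (p₁ − p₀)/p₁ = (0.41119 − 0.13789) / 0.41119 ≈ 0.66466.
Attributable cases ≈ PN × (exposed cases) = 0.66466 × 764 ≈ 507.80.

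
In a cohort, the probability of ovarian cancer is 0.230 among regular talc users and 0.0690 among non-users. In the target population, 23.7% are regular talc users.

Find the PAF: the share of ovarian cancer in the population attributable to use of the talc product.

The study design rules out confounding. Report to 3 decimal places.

PAF ≈ 0.356

Let p₁ = 0.23, p₀ = 0.069.
Overall risk P(Y=1) = π·p₁ + (1−π)·p₀ = 0.237×0.23 + 0.763×0.069 = 0.10716.
Under exogeneity, PAF = [P(Y=1) − p₀] / P(Y=1).
PAF = (0.10716 − 0.069) / 0.10716 ≈ 0.3561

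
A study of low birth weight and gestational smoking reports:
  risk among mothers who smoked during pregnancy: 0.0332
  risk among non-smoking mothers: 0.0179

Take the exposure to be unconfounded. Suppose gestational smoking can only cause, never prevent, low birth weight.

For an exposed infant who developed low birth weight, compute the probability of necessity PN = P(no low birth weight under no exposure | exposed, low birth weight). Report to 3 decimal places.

Let p₁ = 0.0332, p₀ = 0.0179.
Under exogeneity and monotonicity, PN = (p₁ − p₀) / p₁.
PN = (0.0332 − 0.0179) / 0.0332 = 0.0153 / 0.0332 ≈ 0.4608

PN ≈ 0.461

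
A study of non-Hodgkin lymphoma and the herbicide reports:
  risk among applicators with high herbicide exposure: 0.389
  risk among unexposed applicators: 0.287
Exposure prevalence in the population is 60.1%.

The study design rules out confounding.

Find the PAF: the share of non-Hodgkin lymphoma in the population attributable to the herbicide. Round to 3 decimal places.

Let p₁ = 0.389, p₀ = 0.287.
Overall risk P(Y=1) = π·p₁ + (1−π)·p₀ = 0.601×0.389 + 0.399×0.287 = 0.3483.
Under exogeneity, PAF = [P(Y=1) − p₀] / P(Y=1).
PAF = (0.3483 − 0.287) / 0.3483 ≈ 0.1760

PAF ≈ 0.176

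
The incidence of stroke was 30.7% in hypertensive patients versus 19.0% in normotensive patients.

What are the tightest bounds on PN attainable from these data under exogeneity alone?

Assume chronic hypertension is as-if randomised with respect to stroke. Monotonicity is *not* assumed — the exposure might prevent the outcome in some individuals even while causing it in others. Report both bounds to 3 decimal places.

p₁ = 0.307, p₀ = 0.19.
Under exogeneity alone the bounds on PN are max{0,(p₁−p₀)/p₁} ≤ PN ≤ min{1,(1−p₀)/p₁}.
  lower = (p₁ − p₀)/p₁ = 0.117 / 0.307 ≈ 0.3811
  upper = min{1, (1 − p₀)/p₁} = 0.81 / 0.307 ≈ 2.6384 → capped at 1

0.381 ≤ PN ≤ 1.000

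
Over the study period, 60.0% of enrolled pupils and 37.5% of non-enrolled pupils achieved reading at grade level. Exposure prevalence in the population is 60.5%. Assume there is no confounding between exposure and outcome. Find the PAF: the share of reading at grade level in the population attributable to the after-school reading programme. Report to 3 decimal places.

PAF ≈ 0.266

p₁ = 0.6, p₀ = 0.375.
Overall risk P(Y=1) = π·p₁ + (1−π)·p₀ = 0.605×0.6 + 0.395×0.375 = 0.51113.
Under exogeneity, PAF = [P(Y=1) − p₀] / P(Y=1).
PAF = (0.51113 − 0.375) / 0.51113 ≈ 0.2663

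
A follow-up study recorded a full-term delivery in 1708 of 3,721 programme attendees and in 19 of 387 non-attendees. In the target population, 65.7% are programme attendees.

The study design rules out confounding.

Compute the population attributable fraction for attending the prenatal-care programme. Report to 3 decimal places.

PAF ≈ 0.846

p₁ = P(outcome | exposed) = 1708/3721 = 0.45902
p₀ = P(outcome | unexposed) = 19/387 = 0.049096
Overall risk P(Y=1) = π·p₁ + (1−π)·p₀ = 0.657×0.45902 + 0.343×0.049096 = 0.31841.
Under exogeneity, PAF = [P(Y=1) − p₀] / P(Y=1).
PAF = (0.31841 − 0.049096) / 0.31841 ≈ 0.8458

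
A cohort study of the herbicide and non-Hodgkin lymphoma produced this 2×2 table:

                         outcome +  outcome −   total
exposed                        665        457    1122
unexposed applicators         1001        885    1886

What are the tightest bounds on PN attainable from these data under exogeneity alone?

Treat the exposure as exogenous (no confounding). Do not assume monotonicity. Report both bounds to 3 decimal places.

p₁ = P(outcome | exposed) = 665/1122 = 0.59269
p₀ = P(outcome | unexposed) = 1001/1886 = 0.53075
Under exogeneity alone the bounds on PN are max{0,(p₁−p₀)/p₁} ≤ PN ≤ min{1,(1−p₀)/p₁}.
  lower = (p₁ − p₀)/p₁ = 0.061939 / 0.59269 ≈ 0.1045
  upper = min{1, (1 − p₀)/p₁} = 0.46925 / 0.59269 ≈ 0.7917

0.105 ≤ PN ≤ 0.792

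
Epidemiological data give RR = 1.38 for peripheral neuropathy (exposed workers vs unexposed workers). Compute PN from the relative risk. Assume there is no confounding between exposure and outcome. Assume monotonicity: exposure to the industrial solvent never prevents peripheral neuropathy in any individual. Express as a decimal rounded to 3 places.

Under exogeneity and monotonicity, PN = (RR − 1) / RR = 1 − 1/RR.
PN = (1.38 − 1) / 1.38 = 0.38 / 1.38 ≈ 0.2754

PN ≈ 0.275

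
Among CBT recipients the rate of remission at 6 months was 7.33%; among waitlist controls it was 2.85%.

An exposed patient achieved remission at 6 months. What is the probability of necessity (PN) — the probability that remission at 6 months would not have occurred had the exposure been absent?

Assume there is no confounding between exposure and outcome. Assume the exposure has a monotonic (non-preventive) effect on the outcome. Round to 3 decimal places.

p₁ = 0.0733, p₀ = 0.0285.
Under exogeneity and monotonicity, PN = (p₁ − p₀) / p₁.
PN = (0.0733 − 0.0285) / 0.0733 = 0.0448 / 0.0733 ≈ 0.6112

PN ≈ 0.611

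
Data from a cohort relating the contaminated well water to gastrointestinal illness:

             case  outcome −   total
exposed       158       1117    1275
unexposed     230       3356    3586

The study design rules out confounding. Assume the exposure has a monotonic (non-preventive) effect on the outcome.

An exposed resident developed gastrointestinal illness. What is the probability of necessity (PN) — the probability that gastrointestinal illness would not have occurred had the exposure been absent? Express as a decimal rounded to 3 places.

PN ≈ 0.482

p₁ = P(outcome | exposed) = 158/1275 = 0.12392
p₀ = P(outcome | unexposed) = 230/3586 = 0.064138
Under exogeneity and monotonicity, PN = (p₁ − p₀) / p₁.
PN = (0.12392 − 0.064138) / 0.12392 = 0.059783 / 0.12392 ≈ 0.4824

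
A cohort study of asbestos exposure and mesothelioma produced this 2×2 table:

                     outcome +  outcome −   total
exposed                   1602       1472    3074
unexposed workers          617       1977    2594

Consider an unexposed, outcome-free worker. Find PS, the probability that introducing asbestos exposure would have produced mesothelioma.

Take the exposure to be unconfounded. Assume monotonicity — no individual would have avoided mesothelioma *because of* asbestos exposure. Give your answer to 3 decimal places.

PS ≈ 0.372

p₁ = P(outcome | exposed) = 1602/3074 = 0.52115
p₀ = P(outcome | unexposed) = 617/2594 = 0.23786
Under exogeneity and monotonicity, PS = (p₁ − p₀)/(1 − p₀).
PS = (0.52115 − 0.23786) / 0.76214 ≈ 0.3717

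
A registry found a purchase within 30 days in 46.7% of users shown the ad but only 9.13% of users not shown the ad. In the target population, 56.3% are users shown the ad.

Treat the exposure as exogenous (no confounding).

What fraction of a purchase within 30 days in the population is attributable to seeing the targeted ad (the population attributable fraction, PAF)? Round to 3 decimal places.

p₁ = 0.467, p₀ = 0.0913.
Overall risk P(Y=1) = π·p₁ + (1−π)·p₀ = 0.563×0.467 + 0.437×0.0913 = 0.30282.
Under exogeneity, PAF = [P(Y=1) − p₀] / P(Y=1).
PAF = (0.30282 − 0.0913) / 0.30282 ≈ 0.6985

PAF ≈ 0.698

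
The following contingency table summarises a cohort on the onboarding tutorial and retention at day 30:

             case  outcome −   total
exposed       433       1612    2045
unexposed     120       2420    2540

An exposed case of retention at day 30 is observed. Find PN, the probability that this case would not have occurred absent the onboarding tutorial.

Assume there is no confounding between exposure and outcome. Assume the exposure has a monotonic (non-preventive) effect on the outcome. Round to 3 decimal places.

PN ≈ 0.777

p₁ = P(outcome | exposed) = 433/2045 = 0.21174
p₀ = P(outcome | unexposed) = 120/2540 = 0.047244
Under exogeneity and monotonicity, PN = (p₁ − p₀)/p₁.
PN = (0.21174 − 0.047244) / 0.21174 ≈ 0.7769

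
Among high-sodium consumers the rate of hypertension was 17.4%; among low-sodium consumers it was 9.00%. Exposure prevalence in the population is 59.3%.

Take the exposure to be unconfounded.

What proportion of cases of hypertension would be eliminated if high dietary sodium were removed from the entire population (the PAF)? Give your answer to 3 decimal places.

PAF ≈ 0.356

p₁ = 0.174, p₀ = 0.09.
Overall risk P(Y=1) = π·p₁ + (1−π)·p₀ = 0.593×0.174 + 0.407×0.09 = 0.13981.
Under exogeneity, PAF = [P(Y=1) − p₀] / P(Y=1).
PAF = (0.13981 − 0.09) / 0.13981 ≈ 0.3563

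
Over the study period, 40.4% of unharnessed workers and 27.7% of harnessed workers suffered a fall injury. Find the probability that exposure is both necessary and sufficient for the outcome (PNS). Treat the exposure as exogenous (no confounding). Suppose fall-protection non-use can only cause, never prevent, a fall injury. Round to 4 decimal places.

PNS ≈ 0.1270

p₁ = 0.404, p₀ = 0.277.
Under exogeneity and monotonicity, PNS = p₁ − p₀.
PNS = 0.404 − 0.277 = 0.127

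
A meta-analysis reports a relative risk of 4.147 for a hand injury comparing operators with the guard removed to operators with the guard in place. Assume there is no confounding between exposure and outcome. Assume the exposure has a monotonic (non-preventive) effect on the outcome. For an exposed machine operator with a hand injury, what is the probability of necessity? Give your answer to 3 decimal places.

Under exogeneity and monotonicity, PN = (RR − 1) / RR = 1 − 1/RR.
PN = (4.147 − 1) / 4.147 = 3.147 / 4.147 ≈ 0.7589

PN ≈ 0.759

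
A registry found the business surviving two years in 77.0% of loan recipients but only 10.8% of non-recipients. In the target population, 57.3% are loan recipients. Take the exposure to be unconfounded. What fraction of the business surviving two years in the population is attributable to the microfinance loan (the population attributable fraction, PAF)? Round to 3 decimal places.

p₁ = 0.77, p₀ = 0.108.
Overall risk P(Y=1) = π·p₁ + (1−π)·p₀ = 0.573×0.77 + 0.427×0.108 = 0.48733.
Under exogeneity, PAF = [P(Y=1) − p₀] / P(Y=1).
PAF = (0.48733 − 0.108) / 0.48733 ≈ 0.7784

PAF ≈ 0.778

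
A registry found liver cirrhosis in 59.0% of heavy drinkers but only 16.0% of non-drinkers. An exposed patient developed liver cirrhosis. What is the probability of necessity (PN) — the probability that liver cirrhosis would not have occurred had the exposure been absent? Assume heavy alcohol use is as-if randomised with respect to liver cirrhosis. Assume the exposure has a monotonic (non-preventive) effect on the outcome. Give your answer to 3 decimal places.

p₁ = 0.59, p₀ = 0.16.
Under exogeneity and monotonicity, PN = (p₁ − p₀) / p₁.
PN = (0.59 − 0.16) / 0.59 = 0.43 / 0.59 ≈ 0.7288

PN ≈ 0.729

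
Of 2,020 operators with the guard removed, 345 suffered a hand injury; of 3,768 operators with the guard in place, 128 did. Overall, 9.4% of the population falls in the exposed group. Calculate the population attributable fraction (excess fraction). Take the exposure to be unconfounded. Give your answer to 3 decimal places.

PAF ≈ 0.275

p₁ = P(outcome | exposed) = 345/2020 = 0.17079
p₀ = P(outcome | unexposed) = 128/3768 = 0.03397
Overall risk P(Y=1) = π·p₁ + (1−π)·p₀ = 0.094×0.17079 + 0.906×0.03397 = 0.046832.
Under exogeneity, PAF = [P(Y=1) − p₀] / P(Y=1).
PAF = (0.046832 − 0.03397) / 0.046832 ≈ 0.2746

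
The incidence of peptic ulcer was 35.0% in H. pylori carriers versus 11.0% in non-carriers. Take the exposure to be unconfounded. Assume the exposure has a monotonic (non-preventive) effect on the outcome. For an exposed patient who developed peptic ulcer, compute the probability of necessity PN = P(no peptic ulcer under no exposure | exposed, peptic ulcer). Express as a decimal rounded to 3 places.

PN ≈ 0.686

p₁ = 0.35, p₀ = 0.11.
Under exogeneity and monotonicity, PN = (p₁ − p₀) / p₁.
PN = (0.35 − 0.11) / 0.35 = 0.24 / 0.35 ≈ 0.6857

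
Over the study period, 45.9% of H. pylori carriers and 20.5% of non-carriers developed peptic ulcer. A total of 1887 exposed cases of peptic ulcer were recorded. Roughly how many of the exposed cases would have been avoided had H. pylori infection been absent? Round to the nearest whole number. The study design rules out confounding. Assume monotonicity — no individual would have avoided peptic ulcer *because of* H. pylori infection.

p₁ = 0.459, p₀ = 0.205.
PN = (p₁ − p₀)/p₁ = (0.459 − 0.205) / 0.459 ≈ 0.55338.
Attributable cases ≈ PN × (exposed cases) = 0.55338 × 1887 ≈ 1044.22.

about 1044 cases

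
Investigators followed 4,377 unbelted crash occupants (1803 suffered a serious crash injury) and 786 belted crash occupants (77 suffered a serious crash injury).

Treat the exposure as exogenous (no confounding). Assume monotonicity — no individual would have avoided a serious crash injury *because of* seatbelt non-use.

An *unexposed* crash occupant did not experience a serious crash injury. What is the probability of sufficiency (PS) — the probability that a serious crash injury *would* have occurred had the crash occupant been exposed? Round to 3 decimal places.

p₁ = P(outcome | exposed) = 1803/4377 = 0.41193
p₀ = P(outcome | unexposed) = 77/786 = 0.097964
Under exogeneity and monotonicity, PS = (p₁ − p₀) / (1 − p₀).
PS = (0.41193 − 0.097964) / (1 − 0.097964) = 0.31396 / 0.90204 ≈ 0.3481

PS ≈ 0.348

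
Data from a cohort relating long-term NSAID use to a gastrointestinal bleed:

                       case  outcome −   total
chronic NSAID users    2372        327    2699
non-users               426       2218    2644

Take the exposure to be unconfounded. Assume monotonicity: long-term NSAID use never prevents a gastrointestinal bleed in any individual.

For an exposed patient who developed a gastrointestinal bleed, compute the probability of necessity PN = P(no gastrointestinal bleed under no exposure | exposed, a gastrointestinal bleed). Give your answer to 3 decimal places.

PN ≈ 0.817

p₁ = P(outcome | exposed) = 2372/2699 = 0.87884
p₀ = P(outcome | unexposed) = 426/2644 = 0.16112
Under exogeneity and monotonicity, PN = (p₁ − p₀)/p₁.
PN = (0.87884 − 0.16112) / 0.87884 ≈ 0.8167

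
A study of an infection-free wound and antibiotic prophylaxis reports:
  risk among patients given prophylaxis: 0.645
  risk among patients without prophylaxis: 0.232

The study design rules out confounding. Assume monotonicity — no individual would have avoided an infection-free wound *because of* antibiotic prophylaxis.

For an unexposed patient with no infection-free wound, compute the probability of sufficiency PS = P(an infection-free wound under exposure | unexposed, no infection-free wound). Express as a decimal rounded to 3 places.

PS ≈ 0.538

Let p₁ = 0.645, p₀ = 0.232.
Under exogeneity and monotonicity, PS = (p₁ − p₀) / (1 − p₀).
PS = (0.645 − 0.232) / (1 − 0.232) = 0.413 / 0.768 ≈ 0.5378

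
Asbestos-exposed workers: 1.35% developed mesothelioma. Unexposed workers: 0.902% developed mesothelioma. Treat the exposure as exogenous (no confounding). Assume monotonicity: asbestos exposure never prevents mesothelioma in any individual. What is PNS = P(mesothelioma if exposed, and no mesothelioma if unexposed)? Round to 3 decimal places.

PNS ≈ 0.004

p₁ = 0.0135, p₀ = 0.00902.
Under exogeneity and monotonicity, PNS = p₁ − p₀.
PNS = 0.0135 − 0.00902 = 0.00448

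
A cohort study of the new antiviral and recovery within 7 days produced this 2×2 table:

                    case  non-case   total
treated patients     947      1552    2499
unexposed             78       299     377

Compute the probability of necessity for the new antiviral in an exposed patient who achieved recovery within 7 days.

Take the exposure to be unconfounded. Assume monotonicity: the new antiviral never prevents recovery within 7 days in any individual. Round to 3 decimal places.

p₁ = P(outcome | exposed) = 947/2499 = 0.37895
p₀ = P(outcome | unexposed) = 78/377 = 0.2069
Under exogeneity and monotonicity, PN = (p₁ − p₀)/p₁.
PN = (0.37895 − 0.2069) / 0.37895 ≈ 0.4540

PN ≈ 0.454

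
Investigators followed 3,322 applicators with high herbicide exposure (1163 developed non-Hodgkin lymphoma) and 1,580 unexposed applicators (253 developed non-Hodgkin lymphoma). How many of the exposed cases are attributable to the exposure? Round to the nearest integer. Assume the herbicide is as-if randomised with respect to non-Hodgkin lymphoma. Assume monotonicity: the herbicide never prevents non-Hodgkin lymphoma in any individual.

p₁ = P(outcome | exposed) = 1163/3322 = 0.35009
p₀ = P(outcome | unexposed) = 253/1580 = 0.16013
PN = (p₁ − p₀)/p₁ = (0.35009 − 0.16013) / 0.35009 ≈ 0.54261.
Attributable cases ≈ PN × (exposed cases) = 0.54261 × 1163 ≈ 631.06.

about 631 cases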